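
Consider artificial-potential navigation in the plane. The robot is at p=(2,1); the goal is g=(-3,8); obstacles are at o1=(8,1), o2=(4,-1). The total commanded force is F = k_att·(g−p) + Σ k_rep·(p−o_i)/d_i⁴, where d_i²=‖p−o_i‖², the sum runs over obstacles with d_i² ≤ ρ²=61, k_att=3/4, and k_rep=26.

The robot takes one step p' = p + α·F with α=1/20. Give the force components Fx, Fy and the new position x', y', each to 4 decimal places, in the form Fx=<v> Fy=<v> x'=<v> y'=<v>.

F_att = 3/4·(g−p) = 3/4·(-5,7) = (-3.7500,5.2500)
o1: d²=36 ≤ ρ²=61; F_rep = 26·(-6,0)/36² = (-0.1204,0.0000)
o2: d²=8 ≤ ρ²=61; F_rep = 26·(-2,2)/8² = (-0.8125,0.8125)
F = F_att + ΣF_rep = (-4.6829,6.0625)
p' = p + 1/20·F = (1.7659,1.3031)

Fx=-4.6829 Fy=6.0625 x'=1.7659 y'=1.3031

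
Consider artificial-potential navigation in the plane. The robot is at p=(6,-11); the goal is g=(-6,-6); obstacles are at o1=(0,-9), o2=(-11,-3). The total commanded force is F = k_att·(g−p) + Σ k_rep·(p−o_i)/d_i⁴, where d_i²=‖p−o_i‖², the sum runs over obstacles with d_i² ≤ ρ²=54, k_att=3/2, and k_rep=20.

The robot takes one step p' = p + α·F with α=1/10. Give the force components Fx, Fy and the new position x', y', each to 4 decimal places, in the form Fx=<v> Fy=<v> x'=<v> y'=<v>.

F_att = 3/2·(g−p) = 3/2·(-12,5) = (-18.0000,7.5000)
o1: d²=40 ≤ ρ²=54; F_rep = 20·(6,-2)/40² = (0.0750,-0.0250)
o2: d²=353 > ρ²=54 → inactive
F = F_att + ΣF_rep = (-17.9250,7.4750)
p' = p + 1/10·F = (4.2075,-10.2525)

Fx=-17.9250 Fy=7.4750 x'=4.2075 y'=-10.2525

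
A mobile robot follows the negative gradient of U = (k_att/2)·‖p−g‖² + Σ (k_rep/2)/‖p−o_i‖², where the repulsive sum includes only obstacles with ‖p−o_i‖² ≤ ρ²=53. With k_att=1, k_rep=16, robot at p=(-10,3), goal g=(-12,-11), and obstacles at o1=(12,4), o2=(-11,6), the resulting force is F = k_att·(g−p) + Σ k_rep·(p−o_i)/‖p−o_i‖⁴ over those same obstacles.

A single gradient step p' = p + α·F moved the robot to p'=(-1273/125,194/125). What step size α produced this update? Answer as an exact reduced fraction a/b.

α = 1/10

F_att = 1·(g−p) = 1·(-2,-14) = (-2.0000,-14.0000)
o1: d²=485 > ρ²=53 → inactive
o2: d²=10 ≤ ρ²=53; F_rep = 16·(1,-3)/10² = (0.1600,-0.4800)
F = F_att + ΣF_rep = (-1.8400,-14.4800)
Δp = p'−p = (-0.1840,-1.4480); α = Δx/Fx = (-23/125) / (-46/25) = 1/10
check: Δy/Fy = (-181/125) / (-362/25) = 1/10 ✓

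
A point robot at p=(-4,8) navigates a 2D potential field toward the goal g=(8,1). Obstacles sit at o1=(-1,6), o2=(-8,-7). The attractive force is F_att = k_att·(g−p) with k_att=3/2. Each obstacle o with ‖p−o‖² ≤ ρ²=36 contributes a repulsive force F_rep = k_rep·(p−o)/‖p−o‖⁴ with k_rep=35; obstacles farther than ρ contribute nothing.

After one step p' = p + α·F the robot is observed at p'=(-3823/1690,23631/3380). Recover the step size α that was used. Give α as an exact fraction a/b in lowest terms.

F_att = 3/2·(g−p) = 3/2·(12,-7) = (18.0000,-10.5000)
o1: d²=13 ≤ ρ²=36; F_rep = 35·(-3,2)/13² = (-0.6213,0.4142)
o2: d²=241 > ρ²=36 → inactive
F = F_att + ΣF_rep = (17.3787,-10.0858)
Δp = p'−p = (1.7379,-1.0086); α = Δx/Fx = (2937/1690) / (2937/169) = 1/10
check: Δy/Fy = (-3409/3380) / (-3409/338) = 1/10 ✓

α = 1/10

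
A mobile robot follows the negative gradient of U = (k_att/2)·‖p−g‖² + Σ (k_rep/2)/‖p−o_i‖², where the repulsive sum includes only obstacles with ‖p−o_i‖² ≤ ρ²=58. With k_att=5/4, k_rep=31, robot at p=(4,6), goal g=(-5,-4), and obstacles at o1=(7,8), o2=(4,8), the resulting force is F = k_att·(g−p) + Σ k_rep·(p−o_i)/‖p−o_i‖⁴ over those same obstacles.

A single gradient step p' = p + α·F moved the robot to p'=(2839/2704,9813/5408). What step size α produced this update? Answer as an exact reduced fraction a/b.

F_att = 5/4·(g−p) = 5/4·(-9,-10) = (-11.2500,-12.5000)
o1: d²=13 ≤ ρ²=58; F_rep = 31·(-3,-2)/13² = (-0.5503,-0.3669)
o2: d²=4 ≤ ρ²=58; F_rep = 31·(0,-2)/4² = (0.0000,-3.8750)
F = F_att + ΣF_rep = (-11.8003,-16.7419)
Δp = p'−p = (-2.9501,-4.1855); α = Δx/Fx = (-7977/2704) / (-7977/676) = 1/4
check: Δy/Fy = (-22635/5408) / (-22635/1352) = 1/4 ✓

α = 1/4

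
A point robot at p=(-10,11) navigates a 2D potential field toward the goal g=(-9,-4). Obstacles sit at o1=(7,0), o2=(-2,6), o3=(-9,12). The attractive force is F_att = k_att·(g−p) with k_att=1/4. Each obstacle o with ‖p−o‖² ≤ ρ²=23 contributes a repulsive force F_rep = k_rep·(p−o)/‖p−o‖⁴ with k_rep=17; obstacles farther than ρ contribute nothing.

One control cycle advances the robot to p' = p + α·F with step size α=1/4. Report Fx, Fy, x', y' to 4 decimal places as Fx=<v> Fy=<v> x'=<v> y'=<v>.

F_att = 1/4·(g−p) = 1/4·(1,-15) = (0.2500,-3.7500)
o1: d²=410 > ρ²=23 → inactive
o2: d²=89 > ρ²=23 → inactive
o3: d²=2 ≤ ρ²=23; F_rep = 17·(-1,-1)/2² = (-4.2500,-4.2500)
F = F_att + ΣF_rep = (-4.0000,-8.0000)
p' = p + 1/4·F = (-11.0000,9.0000)

Fx=-4.0000 Fy=-8.0000 x'=-11.0000 y'=9.0000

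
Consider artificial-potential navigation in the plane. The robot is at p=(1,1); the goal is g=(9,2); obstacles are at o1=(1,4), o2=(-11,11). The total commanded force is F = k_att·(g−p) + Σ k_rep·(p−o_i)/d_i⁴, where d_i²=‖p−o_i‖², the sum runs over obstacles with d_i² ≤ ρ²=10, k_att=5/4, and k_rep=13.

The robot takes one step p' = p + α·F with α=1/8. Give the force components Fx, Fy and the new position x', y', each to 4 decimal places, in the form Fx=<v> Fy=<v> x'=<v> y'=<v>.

F_att = 5/4·(g−p) = 5/4·(8,1) = (10.0000,1.2500)
o1: d²=9 ≤ ρ²=10; F_rep = 13·(0,-3)/9² = (0.0000,-0.4815)
o2: d²=244 > ρ²=10 → inactive
F = F_att + ΣF_rep = (10.0000,0.7685)
p' = p + 1/8·F = (2.2500,1.0961)

Fx=10.0000 Fy=0.7685 x'=2.2500 y'=1.0961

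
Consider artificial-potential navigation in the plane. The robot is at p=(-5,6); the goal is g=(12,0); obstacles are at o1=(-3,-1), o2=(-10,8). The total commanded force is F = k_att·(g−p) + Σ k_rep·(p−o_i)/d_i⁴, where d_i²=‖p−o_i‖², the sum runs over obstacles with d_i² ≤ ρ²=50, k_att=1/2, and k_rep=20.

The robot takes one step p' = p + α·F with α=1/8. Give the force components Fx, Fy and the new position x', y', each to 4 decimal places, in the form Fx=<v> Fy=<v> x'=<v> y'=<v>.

F_att = 1/2·(g−p) = 1/2·(17,-6) = (8.5000,-3.0000)
o1: d²=53 > ρ²=50 → inactive
o2: d²=29 ≤ ρ²=50; F_rep = 20·(5,-2)/29² = (0.1189,-0.0476)
F = F_att + ΣF_rep = (8.6189,-3.0476)
p' = p + 1/8·F = (-3.9226,5.6191)

Fx=8.6189 Fy=-3.0476 x'=-3.9226 y'=5.6191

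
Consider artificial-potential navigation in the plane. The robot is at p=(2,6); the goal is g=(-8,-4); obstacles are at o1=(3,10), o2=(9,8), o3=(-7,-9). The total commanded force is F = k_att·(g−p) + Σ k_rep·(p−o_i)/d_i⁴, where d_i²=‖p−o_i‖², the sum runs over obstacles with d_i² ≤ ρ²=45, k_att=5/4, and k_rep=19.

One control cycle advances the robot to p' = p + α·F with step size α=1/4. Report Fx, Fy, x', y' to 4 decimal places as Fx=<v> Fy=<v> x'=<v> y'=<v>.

F_att = 5/4·(g−p) = 5/4·(-10,-10) = (-12.5000,-12.5000)
o1: d²=17 ≤ ρ²=45; F_rep = 19·(-1,-4)/17² = (-0.0657,-0.2630)
o2: d²=53 > ρ²=45 → inactive
o3: d²=306 > ρ²=45 → inactive
F = F_att + ΣF_rep = (-12.5657,-12.7630)
p' = p + 1/4·F = (-1.1414,2.8093)

Fx=-12.5657 Fy=-12.7630 x'=-1.1414 y'=2.8093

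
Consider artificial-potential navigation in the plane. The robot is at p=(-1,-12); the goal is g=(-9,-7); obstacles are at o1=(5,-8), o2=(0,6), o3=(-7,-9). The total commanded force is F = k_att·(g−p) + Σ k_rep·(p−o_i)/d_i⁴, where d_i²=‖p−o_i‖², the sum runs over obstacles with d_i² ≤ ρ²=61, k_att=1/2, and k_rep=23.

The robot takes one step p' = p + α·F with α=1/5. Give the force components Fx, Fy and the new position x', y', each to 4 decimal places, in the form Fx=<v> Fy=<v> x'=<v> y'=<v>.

F_att = 1/2·(g−p) = 1/2·(-8,5) = (-4.0000,2.5000)
o1: d²=52 ≤ ρ²=61; F_rep = 23·(-6,-4)/52² = (-0.0510,-0.0340)
o2: d²=325 > ρ²=61 → inactive
o3: d²=45 ≤ ρ²=61; F_rep = 23·(6,-3)/45² = (0.0681,-0.0341)
F = F_att + ΣF_rep = (-3.9829,2.4319)
p' = p + 1/5·F = (-1.7966,-11.5136)

Fx=-3.9829 Fy=2.4319 x'=-1.7966 y'=-11.5136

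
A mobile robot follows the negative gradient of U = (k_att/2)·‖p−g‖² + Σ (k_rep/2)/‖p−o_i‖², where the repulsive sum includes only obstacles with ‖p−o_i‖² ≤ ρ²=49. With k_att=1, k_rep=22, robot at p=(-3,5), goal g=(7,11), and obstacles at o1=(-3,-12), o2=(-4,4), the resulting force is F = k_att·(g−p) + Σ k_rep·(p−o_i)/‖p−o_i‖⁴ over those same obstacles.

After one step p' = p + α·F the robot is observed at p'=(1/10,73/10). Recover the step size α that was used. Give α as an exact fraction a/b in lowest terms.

F_att = 1·(g−p) = 1·(10,6) = (10.0000,6.0000)
o1: d²=289 > ρ²=49 → inactive
o2: d²=2 ≤ ρ²=49; F_rep = 22·(1,1)/2² = (5.5000,5.5000)
F = F_att + ΣF_rep = (15.5000,11.5000)
Δp = p'−p = (3.1000,2.3000); α = Δx/Fx = (31/10) / (31/2) = 1/5
check: Δy/Fy = (23/10) / (23/2) = 1/5 ✓

α = 1/5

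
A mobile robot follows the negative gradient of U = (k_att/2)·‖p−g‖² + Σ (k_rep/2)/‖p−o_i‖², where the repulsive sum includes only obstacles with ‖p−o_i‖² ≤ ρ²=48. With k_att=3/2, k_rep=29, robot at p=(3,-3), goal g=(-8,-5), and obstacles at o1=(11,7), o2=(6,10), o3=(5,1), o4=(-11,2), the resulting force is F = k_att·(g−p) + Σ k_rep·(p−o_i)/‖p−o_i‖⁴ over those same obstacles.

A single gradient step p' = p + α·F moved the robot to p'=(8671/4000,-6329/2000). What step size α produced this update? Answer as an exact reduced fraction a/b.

α = 1/20

F_att = 3/2·(g−p) = 3/2·(-11,-2) = (-16.5000,-3.0000)
o1: d²=164 > ρ²=48 → inactive
o2: d²=178 > ρ²=48 → inactive
o3: d²=20 ≤ ρ²=48; F_rep = 29·(-2,-4)/20² = (-0.1450,-0.2900)
o4: d²=221 > ρ²=48 → inactive
F = F_att + ΣF_rep = (-16.6450,-3.2900)
Δp = p'−p = (-0.8323,-0.1645); α = Δx/Fx = (-3329/4000) / (-3329/200) = 1/20
check: Δy/Fy = (-329/2000) / (-329/100) = 1/20 ✓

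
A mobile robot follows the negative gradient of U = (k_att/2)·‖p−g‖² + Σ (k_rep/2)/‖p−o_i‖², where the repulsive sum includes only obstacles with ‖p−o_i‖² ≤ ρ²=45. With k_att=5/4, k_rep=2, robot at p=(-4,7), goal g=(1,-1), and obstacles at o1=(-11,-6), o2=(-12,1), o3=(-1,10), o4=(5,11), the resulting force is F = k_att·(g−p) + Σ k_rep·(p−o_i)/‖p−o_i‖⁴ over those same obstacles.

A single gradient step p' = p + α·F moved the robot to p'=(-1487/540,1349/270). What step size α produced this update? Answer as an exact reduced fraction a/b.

F_att = 5/4·(g−p) = 5/4·(5,-8) = (6.2500,-10.0000)
o1: d²=218 > ρ²=45 → inactive
o2: d²=100 > ρ²=45 → inactive
o3: d²=18 ≤ ρ²=45; F_rep = 2·(-3,-3)/18² = (-0.0185,-0.0185)
o4: d²=97 > ρ²=45 → inactive
F = F_att + ΣF_rep = (6.2315,-10.0185)
Δp = p'−p = (1.2463,-2.0037); α = Δx/Fx = (673/540) / (673/108) = 1/5
check: Δy/Fy = (-541/270) / (-541/54) = 1/5 ✓

α = 1/5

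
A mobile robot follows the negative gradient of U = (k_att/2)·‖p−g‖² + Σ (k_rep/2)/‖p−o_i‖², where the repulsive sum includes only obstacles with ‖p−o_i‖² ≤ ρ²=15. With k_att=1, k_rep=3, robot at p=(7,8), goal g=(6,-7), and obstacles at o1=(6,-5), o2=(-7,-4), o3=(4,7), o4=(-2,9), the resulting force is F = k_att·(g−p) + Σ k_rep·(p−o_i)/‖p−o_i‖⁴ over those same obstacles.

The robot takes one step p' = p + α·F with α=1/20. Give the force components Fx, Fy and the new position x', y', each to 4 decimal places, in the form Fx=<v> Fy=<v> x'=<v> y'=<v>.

Fx=-0.9100 Fy=-14.9700 x'=6.9545 y'=7.2515

F_att = 1·(g−p) = 1·(-1,-15) = (-1.0000,-15.0000)
o1: d²=170 > ρ²=15 → inactive
o2: d²=340 > ρ²=15 → inactive
o3: d²=10 ≤ ρ²=15; F_rep = 3·(3,1)/10² = (0.0900,0.0300)
o4: d²=82 > ρ²=15 → inactive
F = F_att + ΣF_rep = (-0.9100,-14.9700)
p' = p + 1/20·F = (6.9545,7.2515)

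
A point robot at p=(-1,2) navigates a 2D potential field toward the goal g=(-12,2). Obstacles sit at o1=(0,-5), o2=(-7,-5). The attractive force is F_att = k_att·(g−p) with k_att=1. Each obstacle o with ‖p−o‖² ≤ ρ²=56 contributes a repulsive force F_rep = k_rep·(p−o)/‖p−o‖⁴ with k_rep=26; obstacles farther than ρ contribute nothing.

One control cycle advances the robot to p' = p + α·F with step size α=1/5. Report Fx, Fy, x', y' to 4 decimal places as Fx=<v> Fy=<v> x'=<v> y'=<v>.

F_att = 1·(g−p) = 1·(-11,0) = (-11.0000,0.0000)
o1: d²=50 ≤ ρ²=56; F_rep = 26·(-1,7)/50² = (-0.0104,0.0728)
o2: d²=85 > ρ²=56 → inactive
F = F_att + ΣF_rep = (-11.0104,0.0728)
p' = p + 1/5·F = (-3.2021,2.0146)

Fx=-11.0104 Fy=0.0728 x'=-3.2021 y'=2.0146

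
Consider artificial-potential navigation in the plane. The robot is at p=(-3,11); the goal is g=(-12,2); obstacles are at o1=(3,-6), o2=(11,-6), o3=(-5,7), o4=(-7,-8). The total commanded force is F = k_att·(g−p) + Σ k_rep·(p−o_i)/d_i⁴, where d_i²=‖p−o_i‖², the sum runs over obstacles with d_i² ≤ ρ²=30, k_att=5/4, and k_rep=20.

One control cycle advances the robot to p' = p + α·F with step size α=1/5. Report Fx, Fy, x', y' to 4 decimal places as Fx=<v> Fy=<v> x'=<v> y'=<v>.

F_att = 5/4·(g−p) = 5/4·(-9,-9) = (-11.2500,-11.2500)
o1: d²=325 > ρ²=30 → inactive
o2: d²=485 > ρ²=30 → inactive
o3: d²=20 ≤ ρ²=30; F_rep = 20·(2,4)/20² = (0.1000,0.2000)
o4: d²=377 > ρ²=30 → inactive
F = F_att + ΣF_rep = (-11.1500,-11.0500)
p' = p + 1/5·F = (-5.2300,8.7900)

Fx=-11.1500 Fy=-11.0500 x'=-5.2300 y'=8.7900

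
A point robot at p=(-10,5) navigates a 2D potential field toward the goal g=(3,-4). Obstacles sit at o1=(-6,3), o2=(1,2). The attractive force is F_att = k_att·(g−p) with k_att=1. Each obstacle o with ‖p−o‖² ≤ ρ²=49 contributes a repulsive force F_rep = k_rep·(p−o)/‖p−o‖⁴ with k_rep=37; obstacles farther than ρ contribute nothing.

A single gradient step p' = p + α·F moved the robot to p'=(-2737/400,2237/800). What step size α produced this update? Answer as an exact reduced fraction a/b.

F_att = 1·(g−p) = 1·(13,-9) = (13.0000,-9.0000)
o1: d²=20 ≤ ρ²=49; F_rep = 37·(-4,2)/20² = (-0.3700,0.1850)
o2: d²=130 > ρ²=49 → inactive
F = F_att + ΣF_rep = (12.6300,-8.8150)
Δp = p'−p = (3.1575,-2.2037); α = Δx/Fx = (1263/400) / (1263/100) = 1/4
check: Δy/Fy = (-1763/800) / (-1763/200) = 1/4 ✓

α = 1/4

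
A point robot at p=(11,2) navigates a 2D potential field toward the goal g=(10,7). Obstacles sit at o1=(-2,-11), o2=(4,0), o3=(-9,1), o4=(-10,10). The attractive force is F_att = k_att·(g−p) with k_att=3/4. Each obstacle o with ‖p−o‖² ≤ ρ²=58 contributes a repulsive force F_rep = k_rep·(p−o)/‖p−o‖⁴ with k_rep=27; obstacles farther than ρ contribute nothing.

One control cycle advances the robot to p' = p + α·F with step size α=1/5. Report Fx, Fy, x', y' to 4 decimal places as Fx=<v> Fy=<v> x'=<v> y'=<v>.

Fx=-0.6827 Fy=3.7692 x'=10.8635 y'=2.7538

F_att = 3/4·(g−p) = 3/4·(-1,5) = (-0.7500,3.7500)
o1: d²=338 > ρ²=58 → inactive
o2: d²=53 ≤ ρ²=58; F_rep = 27·(7,2)/53² = (0.0673,0.0192)
o3: d²=401 > ρ²=58 → inactive
o4: d²=505 > ρ²=58 → inactive
F = F_att + ΣF_rep = (-0.6827,3.7692)
p' = p + 1/5·F = (10.8635,2.7538)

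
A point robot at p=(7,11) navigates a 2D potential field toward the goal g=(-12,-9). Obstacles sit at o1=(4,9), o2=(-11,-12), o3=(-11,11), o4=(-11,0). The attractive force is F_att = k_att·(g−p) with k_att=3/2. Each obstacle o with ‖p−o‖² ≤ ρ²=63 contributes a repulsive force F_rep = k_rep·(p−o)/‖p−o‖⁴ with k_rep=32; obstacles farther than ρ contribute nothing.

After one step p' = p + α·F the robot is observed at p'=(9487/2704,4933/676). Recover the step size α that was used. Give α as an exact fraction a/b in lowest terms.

α = 1/8

F_att = 3/2·(g−p) = 3/2·(-19,-20) = (-28.5000,-30.0000)
o1: d²=13 ≤ ρ²=63; F_rep = 32·(3,2)/13² = (0.5680,0.3787)
o2: d²=853 > ρ²=63 → inactive
o3: d²=324 > ρ²=63 → inactive
o4: d²=445 > ρ²=63 → inactive
F = F_att + ΣF_rep = (-27.9320,-29.6213)
Δp = p'−p = (-3.4915,-3.7027); α = Δx/Fx = (-9441/2704) / (-9441/338) = 1/8
check: Δy/Fy = (-2503/676) / (-5006/169) = 1/8 ✓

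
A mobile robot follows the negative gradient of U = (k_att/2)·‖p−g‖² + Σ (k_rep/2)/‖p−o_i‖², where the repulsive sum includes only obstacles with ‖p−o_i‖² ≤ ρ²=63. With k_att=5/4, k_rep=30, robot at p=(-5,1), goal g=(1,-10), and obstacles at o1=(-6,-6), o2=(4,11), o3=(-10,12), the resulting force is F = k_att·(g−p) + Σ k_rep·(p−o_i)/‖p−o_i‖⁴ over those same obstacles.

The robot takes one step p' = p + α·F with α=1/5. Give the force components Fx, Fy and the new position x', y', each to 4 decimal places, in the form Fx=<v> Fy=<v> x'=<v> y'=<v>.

F_att = 5/4·(g−p) = 5/4·(6,-11) = (7.5000,-13.7500)
o1: d²=50 ≤ ρ²=63; F_rep = 30·(1,7)/50² = (0.0120,0.0840)
o2: d²=181 > ρ²=63 → inactive
o3: d²=146 > ρ²=63 → inactive
F = F_att + ΣF_rep = (7.5120,-13.6660)
p' = p + 1/5·F = (-3.4976,-1.7332)

Fx=7.5120 Fy=-13.6660 x'=-3.4976 y'=-1.7332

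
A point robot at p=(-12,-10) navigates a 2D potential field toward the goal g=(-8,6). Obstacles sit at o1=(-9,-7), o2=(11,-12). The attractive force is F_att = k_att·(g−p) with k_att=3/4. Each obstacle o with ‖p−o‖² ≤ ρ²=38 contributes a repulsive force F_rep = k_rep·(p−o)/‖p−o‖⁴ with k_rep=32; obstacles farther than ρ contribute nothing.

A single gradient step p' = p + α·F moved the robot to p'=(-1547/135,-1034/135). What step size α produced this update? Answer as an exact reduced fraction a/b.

F_att = 3/4·(g−p) = 3/4·(4,16) = (3.0000,12.0000)
o1: d²=18 ≤ ρ²=38; F_rep = 32·(-3,-3)/18² = (-0.2963,-0.2963)
o2: d²=533 > ρ²=38 → inactive
F = F_att + ΣF_rep = (2.7037,11.7037)
Δp = p'−p = (0.5407,2.3407); α = Δx/Fx = (73/135) / (73/27) = 1/5
check: Δy/Fy = (316/135) / (316/27) = 1/5 ✓

α = 1/5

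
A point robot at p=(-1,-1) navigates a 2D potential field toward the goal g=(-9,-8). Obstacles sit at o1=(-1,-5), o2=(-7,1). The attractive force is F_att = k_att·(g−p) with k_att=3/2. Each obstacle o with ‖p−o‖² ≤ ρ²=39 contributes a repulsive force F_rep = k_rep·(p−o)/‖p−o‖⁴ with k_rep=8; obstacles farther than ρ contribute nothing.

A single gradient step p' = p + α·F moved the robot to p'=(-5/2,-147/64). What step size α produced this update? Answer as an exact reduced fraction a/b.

F_att = 3/2·(g−p) = 3/2·(-8,-7) = (-12.0000,-10.5000)
o1: d²=16 ≤ ρ²=39; F_rep = 8·(0,4)/16² = (0.0000,0.1250)
o2: d²=40 > ρ²=39 → inactive
F = F_att + ΣF_rep = (-12.0000,-10.3750)
Δp = p'−p = (-1.5000,-1.2969); α = Δx/Fx = (-3/2) / (-12) = 1/8
check: Δy/Fy = (-83/64) / (-83/8) = 1/8 ✓

α = 1/8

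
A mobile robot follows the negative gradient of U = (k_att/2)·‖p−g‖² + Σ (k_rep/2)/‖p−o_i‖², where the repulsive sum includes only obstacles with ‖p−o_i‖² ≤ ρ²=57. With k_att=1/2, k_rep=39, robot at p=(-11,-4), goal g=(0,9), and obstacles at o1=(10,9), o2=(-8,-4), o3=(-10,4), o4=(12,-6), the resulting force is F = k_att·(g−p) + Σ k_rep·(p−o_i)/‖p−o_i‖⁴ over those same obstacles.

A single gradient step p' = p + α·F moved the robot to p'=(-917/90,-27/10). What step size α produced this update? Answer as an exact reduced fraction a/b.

F_att = 1/2·(g−p) = 1/2·(11,13) = (5.5000,6.5000)
o1: d²=610 > ρ²=57 → inactive
o2: d²=9 ≤ ρ²=57; F_rep = 39·(-3,0)/9² = (-1.4444,0.0000)
o3: d²=65 > ρ²=57 → inactive
o4: d²=533 > ρ²=57 → inactive
F = F_att + ΣF_rep = (4.0556,6.5000)
Δp = p'−p = (0.8111,1.3000); α = Δx/Fx = (73/90) / (73/18) = 1/5
check: Δy/Fy = (13/10) / (13/2) = 1/5 ✓

α = 1/5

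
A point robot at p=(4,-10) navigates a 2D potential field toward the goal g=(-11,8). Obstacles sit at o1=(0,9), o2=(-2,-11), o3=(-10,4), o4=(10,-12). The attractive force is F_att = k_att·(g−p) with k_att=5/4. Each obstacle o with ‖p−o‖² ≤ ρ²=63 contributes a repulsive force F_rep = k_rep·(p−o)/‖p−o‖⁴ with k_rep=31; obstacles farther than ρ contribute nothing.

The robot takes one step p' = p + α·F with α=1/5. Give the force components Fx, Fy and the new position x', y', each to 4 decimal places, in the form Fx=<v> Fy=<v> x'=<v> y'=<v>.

F_att = 5/4·(g−p) = 5/4·(-15,18) = (-18.7500,22.5000)
o1: d²=377 > ρ²=63 → inactive
o2: d²=37 ≤ ρ²=63; F_rep = 31·(6,1)/37² = (0.1359,0.0226)
o3: d²=392 > ρ²=63 → inactive
o4: d²=40 ≤ ρ²=63; F_rep = 31·(-6,2)/40² = (-0.1163,0.0387)
F = F_att + ΣF_rep = (-18.7304,22.5614)
p' = p + 1/5·F = (0.2539,-5.4877)

Fx=-18.7304 Fy=22.5614 x'=0.2539 y'=-5.4877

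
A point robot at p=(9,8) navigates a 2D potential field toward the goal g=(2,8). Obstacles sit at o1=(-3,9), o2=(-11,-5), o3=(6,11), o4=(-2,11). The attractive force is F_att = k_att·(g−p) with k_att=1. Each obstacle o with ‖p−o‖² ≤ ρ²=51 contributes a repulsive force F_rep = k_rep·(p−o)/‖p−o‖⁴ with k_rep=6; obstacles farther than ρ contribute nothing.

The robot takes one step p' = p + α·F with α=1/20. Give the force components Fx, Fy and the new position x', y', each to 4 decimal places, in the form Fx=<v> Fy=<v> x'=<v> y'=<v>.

Fx=-6.9444 Fy=-0.0556 x'=8.6528 y'=7.9972

F_att = 1·(g−p) = 1·(-7,0) = (-7.0000,0.0000)
o1: d²=145 > ρ²=51 → inactive
o2: d²=569 > ρ²=51 → inactive
o3: d²=18 ≤ ρ²=51; F_rep = 6·(3,-3)/18² = (0.0556,-0.0556)
o4: d²=130 > ρ²=51 → inactive
F = F_att + ΣF_rep = (-6.9444,-0.0556)
p' = p + 1/20·F = (8.6528,7.9972)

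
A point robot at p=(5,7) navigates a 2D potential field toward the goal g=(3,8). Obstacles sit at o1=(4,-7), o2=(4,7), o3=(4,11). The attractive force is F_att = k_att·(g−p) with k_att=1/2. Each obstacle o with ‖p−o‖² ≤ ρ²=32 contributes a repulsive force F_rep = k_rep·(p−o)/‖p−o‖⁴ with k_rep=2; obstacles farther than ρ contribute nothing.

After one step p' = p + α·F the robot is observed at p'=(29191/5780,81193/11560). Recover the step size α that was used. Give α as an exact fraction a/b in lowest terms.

F_att = 1/2·(g−p) = 1/2·(-2,1) = (-1.0000,0.5000)
o1: d²=197 > ρ²=32 → inactive
o2: d²=1 ≤ ρ²=32; F_rep = 2·(1,0)/1² = (2.0000,0.0000)
o3: d²=17 ≤ ρ²=32; F_rep = 2·(1,-4)/17² = (0.0069,-0.0277)
F = F_att + ΣF_rep = (1.0069,0.4723)
Δp = p'−p = (0.0503,0.0236); α = Δx/Fx = (291/5780) / (291/289) = 1/20
check: Δy/Fy = (273/11560) / (273/578) = 1/20 ✓

α = 1/20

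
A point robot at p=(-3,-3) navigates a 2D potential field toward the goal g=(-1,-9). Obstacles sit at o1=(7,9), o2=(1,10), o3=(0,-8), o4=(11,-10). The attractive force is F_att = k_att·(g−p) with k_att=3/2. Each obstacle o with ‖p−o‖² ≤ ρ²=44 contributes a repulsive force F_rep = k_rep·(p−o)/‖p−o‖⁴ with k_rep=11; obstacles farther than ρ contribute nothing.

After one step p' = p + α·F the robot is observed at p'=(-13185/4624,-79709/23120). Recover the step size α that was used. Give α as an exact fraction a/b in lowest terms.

α = 1/20

F_att = 3/2·(g−p) = 3/2·(2,-6) = (3.0000,-9.0000)
o1: d²=244 > ρ²=44 → inactive
o2: d²=185 > ρ²=44 → inactive
o3: d²=34 ≤ ρ²=44; F_rep = 11·(-3,5)/34² = (-0.0285,0.0476)
o4: d²=245 > ρ²=44 → inactive
F = F_att + ΣF_rep = (2.9715,-8.9524)
Δp = p'−p = (0.1486,-0.4476); α = Δx/Fx = (687/4624) / (3435/1156) = 1/20
check: Δy/Fy = (-10349/23120) / (-10349/1156) = 1/20 ✓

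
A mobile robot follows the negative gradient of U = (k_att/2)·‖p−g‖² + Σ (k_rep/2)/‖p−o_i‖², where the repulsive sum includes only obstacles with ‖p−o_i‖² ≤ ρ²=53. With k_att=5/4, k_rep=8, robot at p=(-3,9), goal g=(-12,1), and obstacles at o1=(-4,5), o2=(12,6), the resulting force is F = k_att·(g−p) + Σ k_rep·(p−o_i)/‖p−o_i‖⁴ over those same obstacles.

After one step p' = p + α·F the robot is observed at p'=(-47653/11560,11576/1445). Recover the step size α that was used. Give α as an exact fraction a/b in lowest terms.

α = 1/10

F_att = 5/4·(g−p) = 5/4·(-9,-8) = (-11.2500,-10.0000)
o1: d²=17 ≤ ρ²=53; F_rep = 8·(1,4)/17² = (0.0277,0.1107)
o2: d²=234 > ρ²=53 → inactive
F = F_att + ΣF_rep = (-11.2223,-9.8893)
Δp = p'−p = (-1.1222,-0.9889); α = Δx/Fx = (-12973/11560) / (-12973/1156) = 1/10
check: Δy/Fy = (-1429/1445) / (-2858/289) = 1/10 ✓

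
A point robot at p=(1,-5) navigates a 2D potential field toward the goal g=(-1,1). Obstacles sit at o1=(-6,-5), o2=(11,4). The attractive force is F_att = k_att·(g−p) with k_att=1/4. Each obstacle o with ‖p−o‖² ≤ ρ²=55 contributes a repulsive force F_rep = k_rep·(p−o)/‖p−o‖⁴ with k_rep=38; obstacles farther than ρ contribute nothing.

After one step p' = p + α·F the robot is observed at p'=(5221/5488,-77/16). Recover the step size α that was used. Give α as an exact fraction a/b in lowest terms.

F_att = 1/4·(g−p) = 1/4·(-2,6) = (-0.5000,1.5000)
o1: d²=49 ≤ ρ²=55; F_rep = 38·(7,0)/49² = (0.1108,0.0000)
o2: d²=181 > ρ²=55 → inactive
F = F_att + ΣF_rep = (-0.3892,1.5000)
Δp = p'−p = (-0.0487,0.1875); α = Δx/Fx = (-267/5488) / (-267/686) = 1/8
check: Δy/Fy = (3/16) / (3/2) = 1/8 ✓

α = 1/8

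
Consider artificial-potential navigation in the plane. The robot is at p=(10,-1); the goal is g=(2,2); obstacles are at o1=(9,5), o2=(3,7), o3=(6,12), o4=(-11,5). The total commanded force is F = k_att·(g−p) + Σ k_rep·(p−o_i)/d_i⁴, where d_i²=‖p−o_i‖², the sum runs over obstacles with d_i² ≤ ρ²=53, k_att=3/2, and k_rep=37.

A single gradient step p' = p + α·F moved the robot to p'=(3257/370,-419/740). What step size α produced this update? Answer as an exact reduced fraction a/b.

F_att = 3/2·(g−p) = 3/2·(-8,3) = (-12.0000,4.5000)
o1: d²=37 ≤ ρ²=53; F_rep = 37·(1,-6)/37² = (0.0270,-0.1622)
o2: d²=113 > ρ²=53 → inactive
o3: d²=185 > ρ²=53 → inactive
o4: d²=477 > ρ²=53 → inactive
F = F_att + ΣF_rep = (-11.9730,4.3378)
Δp = p'−p = (-1.1973,0.4338); α = Δx/Fx = (-443/370) / (-443/37) = 1/10
check: Δy/Fy = (321/740) / (321/74) = 1/10 ✓

α = 1/10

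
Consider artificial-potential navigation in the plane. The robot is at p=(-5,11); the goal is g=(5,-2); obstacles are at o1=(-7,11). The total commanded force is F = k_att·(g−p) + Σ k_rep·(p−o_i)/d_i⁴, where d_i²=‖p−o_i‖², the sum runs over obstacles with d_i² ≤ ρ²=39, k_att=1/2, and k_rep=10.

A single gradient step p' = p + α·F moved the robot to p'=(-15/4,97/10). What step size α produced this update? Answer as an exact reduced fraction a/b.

α = 1/5

F_att = 1/2·(g−p) = 1/2·(10,-13) = (5.0000,-6.5000)
o1: d²=4 ≤ ρ²=39; F_rep = 10·(2,0)/4² = (1.2500,0.0000)
F = F_att + ΣF_rep = (6.2500,-6.5000)
Δp = p'−p = (1.2500,-1.3000); α = Δx/Fx = (5/4) / (25/4) = 1/5
check: Δy/Fy = (-13/10) / (-13/2) = 1/5 ✓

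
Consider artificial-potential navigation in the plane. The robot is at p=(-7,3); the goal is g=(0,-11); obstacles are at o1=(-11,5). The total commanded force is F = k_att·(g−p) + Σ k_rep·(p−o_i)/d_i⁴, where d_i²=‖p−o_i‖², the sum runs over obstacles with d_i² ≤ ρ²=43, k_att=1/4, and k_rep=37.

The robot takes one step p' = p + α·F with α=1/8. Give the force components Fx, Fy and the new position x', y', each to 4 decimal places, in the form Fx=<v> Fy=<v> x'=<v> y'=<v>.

F_att = 1/4·(g−p) = 1/4·(7,-14) = (1.7500,-3.5000)
o1: d²=20 ≤ ρ²=43; F_rep = 37·(4,-2)/20² = (0.3700,-0.1850)
F = F_att + ΣF_rep = (2.1200,-3.6850)
p' = p + 1/8·F = (-6.7350,2.5394)

Fx=2.1200 Fy=-3.6850 x'=-6.7350 y'=2.5394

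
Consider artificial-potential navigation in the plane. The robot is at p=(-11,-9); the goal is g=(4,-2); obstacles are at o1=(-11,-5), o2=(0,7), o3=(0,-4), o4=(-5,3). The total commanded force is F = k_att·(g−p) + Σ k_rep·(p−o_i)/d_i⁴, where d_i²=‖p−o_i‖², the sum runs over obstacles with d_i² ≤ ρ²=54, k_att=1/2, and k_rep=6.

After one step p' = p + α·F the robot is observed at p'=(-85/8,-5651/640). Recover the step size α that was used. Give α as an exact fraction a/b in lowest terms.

F_att = 1/2·(g−p) = 1/2·(15,7) = (7.5000,3.5000)
o1: d²=16 ≤ ρ²=54; F_rep = 6·(0,-4)/16² = (0.0000,-0.0938)
o2: d²=377 > ρ²=54 → inactive
o3: d²=146 > ρ²=54 → inactive
o4: d²=180 > ρ²=54 → inactive
F = F_att + ΣF_rep = (7.5000,3.4062)
Δp = p'−p = (0.3750,0.1703); α = Δx/Fx = (3/8) / (15/2) = 1/20
check: Δy/Fy = (109/640) / (109/32) = 1/20 ✓

α = 1/20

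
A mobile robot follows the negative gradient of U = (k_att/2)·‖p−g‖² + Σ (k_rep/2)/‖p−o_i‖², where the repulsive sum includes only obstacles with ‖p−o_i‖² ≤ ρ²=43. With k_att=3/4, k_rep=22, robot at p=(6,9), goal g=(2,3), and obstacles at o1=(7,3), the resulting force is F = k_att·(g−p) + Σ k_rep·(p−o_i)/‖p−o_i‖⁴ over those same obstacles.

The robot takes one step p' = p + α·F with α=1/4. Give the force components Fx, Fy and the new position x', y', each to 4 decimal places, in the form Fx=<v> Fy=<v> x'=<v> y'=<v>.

Fx=-3.0161 Fy=-4.4036 x'=5.2460 y'=7.8991

F_att = 3/4·(g−p) = 3/4·(-4,-6) = (-3.0000,-4.5000)
o1: d²=37 ≤ ρ²=43; F_rep = 22·(-1,6)/37² = (-0.0161,0.0964)
F = F_att + ΣF_rep = (-3.0161,-4.4036)
p' = p + 1/4·F = (5.2460,7.8991)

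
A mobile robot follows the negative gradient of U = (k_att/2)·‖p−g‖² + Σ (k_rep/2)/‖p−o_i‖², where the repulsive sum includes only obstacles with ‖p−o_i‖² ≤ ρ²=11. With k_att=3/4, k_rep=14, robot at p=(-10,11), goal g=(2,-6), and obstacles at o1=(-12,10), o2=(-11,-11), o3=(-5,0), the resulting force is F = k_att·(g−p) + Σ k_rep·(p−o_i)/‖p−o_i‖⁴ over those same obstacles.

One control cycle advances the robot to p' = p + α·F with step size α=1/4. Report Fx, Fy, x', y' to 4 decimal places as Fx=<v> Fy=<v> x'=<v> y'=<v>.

Fx=10.1200 Fy=-12.1900 x'=-7.4700 y'=7.9525

F_att = 3/4·(g−p) = 3/4·(12,-17) = (9.0000,-12.7500)
o1: d²=5 ≤ ρ²=11; F_rep = 14·(2,1)/5² = (1.1200,0.5600)
o2: d²=485 > ρ²=11 → inactive
o3: d²=146 > ρ²=11 → inactive
F = F_att + ΣF_rep = (10.1200,-12.1900)
p' = p + 1/4·F = (-7.4700,7.9525)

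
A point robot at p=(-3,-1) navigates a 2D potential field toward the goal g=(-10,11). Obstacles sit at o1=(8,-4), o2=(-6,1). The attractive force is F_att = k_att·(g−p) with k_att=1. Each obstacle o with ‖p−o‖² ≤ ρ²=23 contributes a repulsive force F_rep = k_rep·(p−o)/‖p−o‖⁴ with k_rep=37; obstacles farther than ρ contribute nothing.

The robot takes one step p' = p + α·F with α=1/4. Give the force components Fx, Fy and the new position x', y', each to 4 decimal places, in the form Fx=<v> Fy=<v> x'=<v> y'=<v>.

F_att = 1·(g−p) = 1·(-7,12) = (-7.0000,12.0000)
o1: d²=130 > ρ²=23 → inactive
o2: d²=13 ≤ ρ²=23; F_rep = 37·(3,-2)/13² = (0.6568,-0.4379)
F = F_att + ΣF_rep = (-6.3432,11.5621)
p' = p + 1/4·F = (-4.5858,1.8905)

Fx=-6.3432 Fy=11.5621 x'=-4.5858 y'=1.8905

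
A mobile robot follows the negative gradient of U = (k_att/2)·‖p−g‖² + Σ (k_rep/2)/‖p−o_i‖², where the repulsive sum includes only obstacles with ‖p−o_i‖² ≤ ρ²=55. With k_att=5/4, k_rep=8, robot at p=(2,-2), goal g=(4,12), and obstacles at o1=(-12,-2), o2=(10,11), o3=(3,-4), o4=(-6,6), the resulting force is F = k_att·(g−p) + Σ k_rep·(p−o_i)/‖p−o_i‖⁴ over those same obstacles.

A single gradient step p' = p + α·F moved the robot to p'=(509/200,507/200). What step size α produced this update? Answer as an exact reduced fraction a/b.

α = 1/4

F_att = 5/4·(g−p) = 5/4·(2,14) = (2.5000,17.5000)
o1: d²=196 > ρ²=55 → inactive
o2: d²=233 > ρ²=55 → inactive
o3: d²=5 ≤ ρ²=55; F_rep = 8·(-1,2)/5² = (-0.3200,0.6400)
o4: d²=128 > ρ²=55 → inactive
F = F_att + ΣF_rep = (2.1800,18.1400)
Δp = p'−p = (0.5450,4.5350); α = Δx/Fx = (109/200) / (109/50) = 1/4
check: Δy/Fy = (907/200) / (907/50) = 1/4 ✓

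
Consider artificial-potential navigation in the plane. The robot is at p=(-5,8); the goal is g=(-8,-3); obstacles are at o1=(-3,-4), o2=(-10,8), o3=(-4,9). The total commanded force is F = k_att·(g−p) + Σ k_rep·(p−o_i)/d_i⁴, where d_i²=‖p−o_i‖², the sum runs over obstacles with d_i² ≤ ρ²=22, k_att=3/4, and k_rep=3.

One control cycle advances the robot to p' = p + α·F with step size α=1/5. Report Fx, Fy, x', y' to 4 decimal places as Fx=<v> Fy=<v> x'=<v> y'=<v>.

F_att = 3/4·(g−p) = 3/4·(-3,-11) = (-2.2500,-8.2500)
o1: d²=148 > ρ²=22 → inactive
o2: d²=25 > ρ²=22 → inactive
o3: d²=2 ≤ ρ²=22; F_rep = 3·(-1,-1)/2² = (-0.7500,-0.7500)
F = F_att + ΣF_rep = (-3.0000,-9.0000)
p' = p + 1/5·F = (-5.6000,6.2000)

Fx=-3.0000 Fy=-9.0000 x'=-5.6000 y'=6.2000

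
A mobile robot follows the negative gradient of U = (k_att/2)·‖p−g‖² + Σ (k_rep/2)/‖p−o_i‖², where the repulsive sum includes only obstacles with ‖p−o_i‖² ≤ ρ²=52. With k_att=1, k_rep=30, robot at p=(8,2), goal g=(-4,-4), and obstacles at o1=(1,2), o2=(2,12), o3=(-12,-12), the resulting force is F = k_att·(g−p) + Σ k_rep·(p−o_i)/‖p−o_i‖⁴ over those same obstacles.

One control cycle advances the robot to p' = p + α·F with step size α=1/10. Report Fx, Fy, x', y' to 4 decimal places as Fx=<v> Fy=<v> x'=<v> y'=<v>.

Fx=-11.9125 Fy=-6.0000 x'=6.8087 y'=1.4000

F_att = 1·(g−p) = 1·(-12,-6) = (-12.0000,-6.0000)
o1: d²=49 ≤ ρ²=52; F_rep = 30·(7,0)/49² = (0.0875,0.0000)
o2: d²=136 > ρ²=52 → inactive
o3: d²=596 > ρ²=52 → inactive
F = F_att + ΣF_rep = (-11.9125,-6.0000)
p' = p + 1/10·F = (6.8087,1.4000)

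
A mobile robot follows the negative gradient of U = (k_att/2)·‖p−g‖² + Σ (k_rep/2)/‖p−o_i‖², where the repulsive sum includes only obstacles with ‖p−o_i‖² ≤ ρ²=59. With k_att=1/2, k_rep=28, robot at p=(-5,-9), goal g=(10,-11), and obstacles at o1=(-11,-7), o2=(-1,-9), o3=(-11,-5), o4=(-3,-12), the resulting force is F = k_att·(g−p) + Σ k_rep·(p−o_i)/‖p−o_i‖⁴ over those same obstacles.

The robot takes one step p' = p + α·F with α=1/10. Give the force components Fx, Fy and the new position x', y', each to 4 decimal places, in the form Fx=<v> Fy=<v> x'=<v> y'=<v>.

F_att = 1/2·(g−p) = 1/2·(15,-2) = (7.5000,-1.0000)
o1: d²=40 ≤ ρ²=59; F_rep = 28·(6,-2)/40² = (0.1050,-0.0350)
o2: d²=16 ≤ ρ²=59; F_rep = 28·(-4,0)/16² = (-0.4375,0.0000)
o3: d²=52 ≤ ρ²=59; F_rep = 28·(6,-4)/52² = (0.0621,-0.0414)
o4: d²=13 ≤ ρ²=59; F_rep = 28·(-2,3)/13² = (-0.3314,0.4970)
F = F_att + ΣF_rep = (6.8983,-0.5794)
p' = p + 1/10·F = (-4.3102,-9.0579)

Fx=6.8983 Fy=-0.5794 x'=-4.3102 y'=-9.0579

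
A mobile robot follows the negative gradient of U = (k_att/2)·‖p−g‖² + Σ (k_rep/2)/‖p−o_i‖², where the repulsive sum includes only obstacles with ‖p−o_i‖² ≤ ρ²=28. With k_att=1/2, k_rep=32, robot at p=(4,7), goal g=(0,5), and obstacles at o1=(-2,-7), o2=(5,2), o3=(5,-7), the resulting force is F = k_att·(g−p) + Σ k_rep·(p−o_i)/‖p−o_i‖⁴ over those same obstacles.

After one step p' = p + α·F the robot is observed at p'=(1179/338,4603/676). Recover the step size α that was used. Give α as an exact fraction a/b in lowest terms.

α = 1/4

F_att = 1/2·(g−p) = 1/2·(-4,-2) = (-2.0000,-1.0000)
o1: d²=232 > ρ²=28 → inactive
o2: d²=26 ≤ ρ²=28; F_rep = 32·(-1,5)/26² = (-0.0473,0.2367)
o3: d²=197 > ρ²=28 → inactive
F = F_att + ΣF_rep = (-2.0473,-0.7633)
Δp = p'−p = (-0.5118,-0.1908); α = Δx/Fx = (-173/338) / (-346/169) = 1/4
check: Δy/Fy = (-129/676) / (-129/169) = 1/4 ✓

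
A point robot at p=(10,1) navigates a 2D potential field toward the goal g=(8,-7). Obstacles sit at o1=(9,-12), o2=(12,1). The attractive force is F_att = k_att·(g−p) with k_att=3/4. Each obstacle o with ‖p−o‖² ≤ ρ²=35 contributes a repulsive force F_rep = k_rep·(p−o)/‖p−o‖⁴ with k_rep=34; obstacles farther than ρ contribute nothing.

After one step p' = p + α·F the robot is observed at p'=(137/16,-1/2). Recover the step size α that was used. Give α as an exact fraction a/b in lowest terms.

α = 1/4

F_att = 3/4·(g−p) = 3/4·(-2,-8) = (-1.5000,-6.0000)
o1: d²=170 > ρ²=35 → inactive
o2: d²=4 ≤ ρ²=35; F_rep = 34·(-2,0)/4² = (-4.2500,0.0000)
F = F_att + ΣF_rep = (-5.7500,-6.0000)
Δp = p'−p = (-1.4375,-1.5000); α = Δx/Fx = (-23/16) / (-23/4) = 1/4
check: Δy/Fy = (-3/2) / (-6) = 1/4 ✓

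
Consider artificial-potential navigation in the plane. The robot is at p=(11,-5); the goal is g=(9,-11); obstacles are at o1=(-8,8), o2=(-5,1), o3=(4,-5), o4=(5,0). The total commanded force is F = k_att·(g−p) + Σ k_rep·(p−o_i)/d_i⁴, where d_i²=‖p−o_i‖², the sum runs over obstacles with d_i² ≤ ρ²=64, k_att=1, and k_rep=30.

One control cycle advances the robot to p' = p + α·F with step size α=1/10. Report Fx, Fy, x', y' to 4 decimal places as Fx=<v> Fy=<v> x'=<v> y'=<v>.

Fx=-1.8642 Fy=-6.0403 x'=10.8136 y'=-5.6040

F_att = 1·(g−p) = 1·(-2,-6) = (-2.0000,-6.0000)
o1: d²=530 > ρ²=64 → inactive
o2: d²=292 > ρ²=64 → inactive
o3: d²=49 ≤ ρ²=64; F_rep = 30·(7,0)/49² = (0.0875,0.0000)
o4: d²=61 ≤ ρ²=64; F_rep = 30·(6,-5)/61² = (0.0484,-0.0403)
F = F_att + ΣF_rep = (-1.8642,-6.0403)
p' = p + 1/10·F = (10.8136,-5.6040)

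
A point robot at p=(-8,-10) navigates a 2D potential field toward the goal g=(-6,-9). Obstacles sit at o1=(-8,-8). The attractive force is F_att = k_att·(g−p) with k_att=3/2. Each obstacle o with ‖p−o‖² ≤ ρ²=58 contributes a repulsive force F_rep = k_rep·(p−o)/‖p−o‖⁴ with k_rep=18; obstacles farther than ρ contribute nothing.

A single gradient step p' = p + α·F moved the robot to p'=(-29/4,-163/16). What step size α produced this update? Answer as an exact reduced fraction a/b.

F_att = 3/2·(g−p) = 3/2·(2,1) = (3.0000,1.5000)
o1: d²=4 ≤ ρ²=58; F_rep = 18·(0,-2)/4² = (0.0000,-2.2500)
F = F_att + ΣF_rep = (3.0000,-0.7500)
Δp = p'−p = (0.7500,-0.1875); α = Δx/Fx = (3/4) / (3) = 1/4
check: Δy/Fy = (-3/16) / (-3/4) = 1/4 ✓

α = 1/4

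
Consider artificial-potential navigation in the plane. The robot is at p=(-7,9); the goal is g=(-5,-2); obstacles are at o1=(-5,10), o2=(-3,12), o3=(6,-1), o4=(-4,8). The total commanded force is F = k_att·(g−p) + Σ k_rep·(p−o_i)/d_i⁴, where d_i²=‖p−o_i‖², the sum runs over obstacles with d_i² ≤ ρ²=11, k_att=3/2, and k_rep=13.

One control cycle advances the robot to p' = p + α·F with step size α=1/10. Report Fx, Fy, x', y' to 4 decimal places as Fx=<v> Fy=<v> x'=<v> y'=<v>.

F_att = 3/2·(g−p) = 3/2·(2,-11) = (3.0000,-16.5000)
o1: d²=5 ≤ ρ²=11; F_rep = 13·(-2,-1)/5² = (-1.0400,-0.5200)
o2: d²=25 > ρ²=11 → inactive
o3: d²=269 > ρ²=11 → inactive
o4: d²=10 ≤ ρ²=11; F_rep = 13·(-3,1)/10² = (-0.3900,0.1300)
F = F_att + ΣF_rep = (1.5700,-16.8900)
p' = p + 1/10·F = (-6.8430,7.3110)

Fx=1.5700 Fy=-16.8900 x'=-6.8430 y'=7.3110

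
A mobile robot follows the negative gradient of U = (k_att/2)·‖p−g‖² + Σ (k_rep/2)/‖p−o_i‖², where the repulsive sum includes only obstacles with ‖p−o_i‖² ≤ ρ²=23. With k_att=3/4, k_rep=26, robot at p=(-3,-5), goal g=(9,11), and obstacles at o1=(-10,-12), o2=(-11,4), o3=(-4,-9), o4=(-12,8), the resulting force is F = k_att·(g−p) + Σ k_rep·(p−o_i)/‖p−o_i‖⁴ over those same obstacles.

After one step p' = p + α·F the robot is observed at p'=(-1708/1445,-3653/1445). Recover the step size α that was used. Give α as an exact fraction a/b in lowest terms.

F_att = 3/4·(g−p) = 3/4·(12,16) = (9.0000,12.0000)
o1: d²=98 > ρ²=23 → inactive
o2: d²=145 > ρ²=23 → inactive
o3: d²=17 ≤ ρ²=23; F_rep = 26·(1,4)/17² = (0.0900,0.3599)
o4: d²=250 > ρ²=23 → inactive
F = F_att + ΣF_rep = (9.0900,12.3599)
Δp = p'−p = (1.8180,2.4720); α = Δx/Fx = (2627/1445) / (2627/289) = 1/5
check: Δy/Fy = (3572/1445) / (3572/289) = 1/5 ✓

α = 1/5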